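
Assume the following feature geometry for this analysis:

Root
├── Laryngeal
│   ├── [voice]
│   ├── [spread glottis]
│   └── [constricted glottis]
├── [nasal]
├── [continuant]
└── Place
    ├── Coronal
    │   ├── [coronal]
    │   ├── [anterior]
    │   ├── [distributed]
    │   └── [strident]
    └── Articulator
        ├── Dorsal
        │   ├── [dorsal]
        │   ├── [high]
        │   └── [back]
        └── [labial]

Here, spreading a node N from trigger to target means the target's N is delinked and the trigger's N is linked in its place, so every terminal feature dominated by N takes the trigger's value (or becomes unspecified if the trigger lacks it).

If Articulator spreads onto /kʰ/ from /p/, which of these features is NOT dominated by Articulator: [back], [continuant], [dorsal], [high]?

[continuant]

The terminals dominated by Articulator are [dorsal], [high], [back], [labial].
[back], [high], [dorsal] all lie under Articulator, so they are overwritten when Articulator spreads.
[continuant] attaches under Root, not under Articulator, so /kʰ/ retains its own value for [continuant].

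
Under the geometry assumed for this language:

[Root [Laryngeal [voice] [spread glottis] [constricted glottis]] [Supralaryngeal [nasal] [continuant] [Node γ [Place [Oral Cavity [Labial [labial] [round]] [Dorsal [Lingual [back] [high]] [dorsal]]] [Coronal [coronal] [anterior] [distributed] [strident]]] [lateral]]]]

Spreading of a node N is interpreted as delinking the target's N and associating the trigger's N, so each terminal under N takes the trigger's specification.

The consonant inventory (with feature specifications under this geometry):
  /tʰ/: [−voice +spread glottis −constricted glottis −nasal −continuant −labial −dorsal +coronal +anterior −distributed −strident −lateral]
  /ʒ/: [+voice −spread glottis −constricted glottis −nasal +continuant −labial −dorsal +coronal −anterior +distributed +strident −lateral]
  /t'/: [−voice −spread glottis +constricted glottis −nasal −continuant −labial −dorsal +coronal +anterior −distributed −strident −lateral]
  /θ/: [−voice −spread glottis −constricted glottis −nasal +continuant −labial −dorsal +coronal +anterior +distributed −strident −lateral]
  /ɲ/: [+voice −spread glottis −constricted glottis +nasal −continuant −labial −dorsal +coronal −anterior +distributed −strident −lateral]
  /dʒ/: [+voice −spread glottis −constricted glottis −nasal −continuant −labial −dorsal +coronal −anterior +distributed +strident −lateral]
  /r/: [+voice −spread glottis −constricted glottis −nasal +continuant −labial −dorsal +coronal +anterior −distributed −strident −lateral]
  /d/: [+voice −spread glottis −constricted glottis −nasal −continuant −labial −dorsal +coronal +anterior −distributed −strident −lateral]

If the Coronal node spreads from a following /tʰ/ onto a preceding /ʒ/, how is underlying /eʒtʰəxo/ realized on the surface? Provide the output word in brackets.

Coronal immediately or transitively dominates [coronal], [anterior], [distributed], [strident].
The target acquires /tʰ/'s values for everything under Coronal — [+coronal], [+anterior], [−distributed], [−strident] — while keeping its own [voice], [spread glottis], [constricted glottis], ….
The resulting bundle matches /r/ in the inventory; substituting it for /ʒ/ gives [ertʰəxo].

[ertʰəxo]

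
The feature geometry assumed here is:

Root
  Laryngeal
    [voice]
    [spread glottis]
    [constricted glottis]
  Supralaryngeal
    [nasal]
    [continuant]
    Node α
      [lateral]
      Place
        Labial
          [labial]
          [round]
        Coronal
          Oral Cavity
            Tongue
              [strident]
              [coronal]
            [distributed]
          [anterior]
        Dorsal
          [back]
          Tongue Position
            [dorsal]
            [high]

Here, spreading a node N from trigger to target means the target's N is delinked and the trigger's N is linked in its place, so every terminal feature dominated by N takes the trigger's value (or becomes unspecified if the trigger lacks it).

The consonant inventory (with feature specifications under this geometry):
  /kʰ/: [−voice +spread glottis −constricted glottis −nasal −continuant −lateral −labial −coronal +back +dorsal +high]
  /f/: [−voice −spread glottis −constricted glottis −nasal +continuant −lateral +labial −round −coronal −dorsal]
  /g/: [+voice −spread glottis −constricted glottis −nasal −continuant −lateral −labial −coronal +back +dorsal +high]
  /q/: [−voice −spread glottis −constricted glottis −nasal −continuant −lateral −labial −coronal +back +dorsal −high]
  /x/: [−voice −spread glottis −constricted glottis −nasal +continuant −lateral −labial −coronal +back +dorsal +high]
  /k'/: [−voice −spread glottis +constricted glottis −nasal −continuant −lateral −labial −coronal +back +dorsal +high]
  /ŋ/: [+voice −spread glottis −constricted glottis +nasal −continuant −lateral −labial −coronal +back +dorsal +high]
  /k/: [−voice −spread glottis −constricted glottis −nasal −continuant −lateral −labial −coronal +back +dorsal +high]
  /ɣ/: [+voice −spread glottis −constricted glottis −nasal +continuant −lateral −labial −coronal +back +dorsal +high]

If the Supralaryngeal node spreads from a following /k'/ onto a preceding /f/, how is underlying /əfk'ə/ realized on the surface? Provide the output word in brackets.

[əkk'ə]

The Supralaryngeal node dominates the terminals [nasal], [continuant], [lateral], [labial], [round], [strident], [coronal], [distributed], [anterior], [back], [dorsal], [high].
The target acquires /k'/'s values for everything under Supralaryngeal — [−nasal], [−continuant], [−lateral], [−labial], [−coronal], [+back], [+dorsal], [+high] — while keeping its own [voice], [spread glottis], [constricted glottis].
The resulting bundle matches /k/ in the inventory; substituting it for /f/ gives [əkk'ə].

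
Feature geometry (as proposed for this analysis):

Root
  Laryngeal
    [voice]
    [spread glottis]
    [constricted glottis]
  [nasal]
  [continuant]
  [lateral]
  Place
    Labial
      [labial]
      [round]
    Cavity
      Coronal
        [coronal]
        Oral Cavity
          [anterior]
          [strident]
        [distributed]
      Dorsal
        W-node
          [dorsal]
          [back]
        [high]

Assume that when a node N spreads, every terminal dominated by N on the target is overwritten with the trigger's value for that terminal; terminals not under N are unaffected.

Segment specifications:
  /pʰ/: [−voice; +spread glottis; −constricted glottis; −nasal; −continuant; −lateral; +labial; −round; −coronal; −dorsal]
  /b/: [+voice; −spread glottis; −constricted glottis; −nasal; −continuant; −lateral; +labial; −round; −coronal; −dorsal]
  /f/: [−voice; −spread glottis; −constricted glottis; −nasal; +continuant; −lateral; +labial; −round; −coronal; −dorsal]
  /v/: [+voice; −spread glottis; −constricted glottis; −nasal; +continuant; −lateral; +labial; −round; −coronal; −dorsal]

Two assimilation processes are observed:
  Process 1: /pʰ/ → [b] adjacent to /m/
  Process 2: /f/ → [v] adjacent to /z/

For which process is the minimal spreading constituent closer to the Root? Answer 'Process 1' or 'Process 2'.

Process 1: the features that change are [voice], [spread glottis]; the minimal node is Laryngeal (depth 1).
Process 2: the feature that changes is [voice]; the minimal node is [voice] (depth 2).
Laryngeal is closer to Root than [voice], so Process 1 spreads the higher node.

Process 1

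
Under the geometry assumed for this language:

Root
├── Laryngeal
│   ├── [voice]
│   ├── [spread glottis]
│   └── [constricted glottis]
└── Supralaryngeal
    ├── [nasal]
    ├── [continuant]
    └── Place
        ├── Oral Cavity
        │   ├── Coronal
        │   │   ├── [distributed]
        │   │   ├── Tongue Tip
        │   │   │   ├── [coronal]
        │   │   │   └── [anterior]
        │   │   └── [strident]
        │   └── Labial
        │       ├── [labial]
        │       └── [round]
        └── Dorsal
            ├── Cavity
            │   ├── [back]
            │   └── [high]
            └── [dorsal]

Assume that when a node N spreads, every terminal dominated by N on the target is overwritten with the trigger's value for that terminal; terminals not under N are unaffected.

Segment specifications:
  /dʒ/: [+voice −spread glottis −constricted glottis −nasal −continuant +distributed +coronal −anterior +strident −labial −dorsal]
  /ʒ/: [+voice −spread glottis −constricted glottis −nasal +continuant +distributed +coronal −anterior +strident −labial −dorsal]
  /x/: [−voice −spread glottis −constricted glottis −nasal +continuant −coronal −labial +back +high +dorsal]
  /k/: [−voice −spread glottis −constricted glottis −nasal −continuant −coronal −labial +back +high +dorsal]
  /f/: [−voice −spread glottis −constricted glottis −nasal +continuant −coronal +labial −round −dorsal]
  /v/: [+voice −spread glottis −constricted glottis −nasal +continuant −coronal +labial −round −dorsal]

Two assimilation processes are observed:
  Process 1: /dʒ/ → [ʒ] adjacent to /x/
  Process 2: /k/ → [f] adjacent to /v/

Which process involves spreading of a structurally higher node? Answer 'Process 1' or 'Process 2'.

Process 2

Process 1 alters [continuant]; the lowest dominating node is [continuant] (depth 2 from Root).
Process 2 alters [continuant], [labial], [round], [dorsal], [high], [back]; the lowest common ancestor is Supralaryngeal (depth 1 from Root).
Supralaryngeal is closer to Root than [continuant], so Process 2 spreads the higher node.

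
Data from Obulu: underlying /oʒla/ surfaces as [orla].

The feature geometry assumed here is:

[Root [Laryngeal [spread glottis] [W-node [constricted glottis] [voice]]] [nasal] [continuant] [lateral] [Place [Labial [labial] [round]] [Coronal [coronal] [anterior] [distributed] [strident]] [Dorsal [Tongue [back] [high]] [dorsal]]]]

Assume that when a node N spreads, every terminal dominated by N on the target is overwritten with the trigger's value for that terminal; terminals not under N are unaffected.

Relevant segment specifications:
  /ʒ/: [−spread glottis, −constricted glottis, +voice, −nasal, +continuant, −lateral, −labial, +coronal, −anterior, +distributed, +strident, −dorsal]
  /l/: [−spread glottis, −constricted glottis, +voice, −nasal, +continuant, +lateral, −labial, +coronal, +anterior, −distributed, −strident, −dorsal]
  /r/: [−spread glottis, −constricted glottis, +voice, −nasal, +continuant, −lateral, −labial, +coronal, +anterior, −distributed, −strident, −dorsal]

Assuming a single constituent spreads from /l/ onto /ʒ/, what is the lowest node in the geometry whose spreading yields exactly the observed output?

Coronal

The alternation /ʒ/ → [r] changes [anterior], [distributed], [strident] and nothing else.
Tracing each changed feature up the tree, the paths first meet at Coronal; any lower node misses at least one of them.
If Coronal spreads, every terminal under it takes /l/'s value, producing [r] as observed.
[lateral], a feature on which the two segments disagree outside Coronal, is unchanged — nothing dominating it spread, and Coronal is the minimal sufficient constituent.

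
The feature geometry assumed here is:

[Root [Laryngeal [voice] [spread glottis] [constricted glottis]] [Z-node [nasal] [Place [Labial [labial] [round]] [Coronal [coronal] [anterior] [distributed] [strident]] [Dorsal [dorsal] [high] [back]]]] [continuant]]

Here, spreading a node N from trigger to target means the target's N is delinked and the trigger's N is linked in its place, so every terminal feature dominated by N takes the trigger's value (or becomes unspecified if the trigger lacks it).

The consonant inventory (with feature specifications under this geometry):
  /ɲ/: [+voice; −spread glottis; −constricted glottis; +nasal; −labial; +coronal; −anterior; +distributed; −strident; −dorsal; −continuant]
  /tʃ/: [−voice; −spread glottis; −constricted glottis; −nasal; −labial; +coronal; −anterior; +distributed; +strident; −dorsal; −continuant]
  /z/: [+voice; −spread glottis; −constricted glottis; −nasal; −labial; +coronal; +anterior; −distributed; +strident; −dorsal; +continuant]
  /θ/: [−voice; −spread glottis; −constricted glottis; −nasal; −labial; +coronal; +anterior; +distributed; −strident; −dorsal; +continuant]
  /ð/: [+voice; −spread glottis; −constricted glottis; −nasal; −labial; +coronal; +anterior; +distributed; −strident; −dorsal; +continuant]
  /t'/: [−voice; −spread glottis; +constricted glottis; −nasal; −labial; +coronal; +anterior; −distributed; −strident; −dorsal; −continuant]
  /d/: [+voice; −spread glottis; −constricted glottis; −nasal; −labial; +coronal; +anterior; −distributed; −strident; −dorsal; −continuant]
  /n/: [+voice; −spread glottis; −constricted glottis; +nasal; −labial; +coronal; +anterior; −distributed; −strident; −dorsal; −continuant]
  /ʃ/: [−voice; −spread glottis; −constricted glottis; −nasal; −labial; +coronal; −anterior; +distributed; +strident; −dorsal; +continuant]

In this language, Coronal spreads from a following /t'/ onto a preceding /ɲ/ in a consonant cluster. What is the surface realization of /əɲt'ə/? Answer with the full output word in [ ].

[ənt'ə]

The Coronal node dominates the terminals [coronal], [anterior], [distributed], [strident].
Spreading Coronal from /t'/ onto /ɲ/ replaces those values with /t'/'s: [+coronal], [+anterior], [−distributed], [−strident]. Features outside Coronal ([voice], [spread glottis], [constricted glottis], …) stay as in /ɲ/.
This feature bundle is that of [n], so /əɲt'ə/ surfaces as [ənt'ə].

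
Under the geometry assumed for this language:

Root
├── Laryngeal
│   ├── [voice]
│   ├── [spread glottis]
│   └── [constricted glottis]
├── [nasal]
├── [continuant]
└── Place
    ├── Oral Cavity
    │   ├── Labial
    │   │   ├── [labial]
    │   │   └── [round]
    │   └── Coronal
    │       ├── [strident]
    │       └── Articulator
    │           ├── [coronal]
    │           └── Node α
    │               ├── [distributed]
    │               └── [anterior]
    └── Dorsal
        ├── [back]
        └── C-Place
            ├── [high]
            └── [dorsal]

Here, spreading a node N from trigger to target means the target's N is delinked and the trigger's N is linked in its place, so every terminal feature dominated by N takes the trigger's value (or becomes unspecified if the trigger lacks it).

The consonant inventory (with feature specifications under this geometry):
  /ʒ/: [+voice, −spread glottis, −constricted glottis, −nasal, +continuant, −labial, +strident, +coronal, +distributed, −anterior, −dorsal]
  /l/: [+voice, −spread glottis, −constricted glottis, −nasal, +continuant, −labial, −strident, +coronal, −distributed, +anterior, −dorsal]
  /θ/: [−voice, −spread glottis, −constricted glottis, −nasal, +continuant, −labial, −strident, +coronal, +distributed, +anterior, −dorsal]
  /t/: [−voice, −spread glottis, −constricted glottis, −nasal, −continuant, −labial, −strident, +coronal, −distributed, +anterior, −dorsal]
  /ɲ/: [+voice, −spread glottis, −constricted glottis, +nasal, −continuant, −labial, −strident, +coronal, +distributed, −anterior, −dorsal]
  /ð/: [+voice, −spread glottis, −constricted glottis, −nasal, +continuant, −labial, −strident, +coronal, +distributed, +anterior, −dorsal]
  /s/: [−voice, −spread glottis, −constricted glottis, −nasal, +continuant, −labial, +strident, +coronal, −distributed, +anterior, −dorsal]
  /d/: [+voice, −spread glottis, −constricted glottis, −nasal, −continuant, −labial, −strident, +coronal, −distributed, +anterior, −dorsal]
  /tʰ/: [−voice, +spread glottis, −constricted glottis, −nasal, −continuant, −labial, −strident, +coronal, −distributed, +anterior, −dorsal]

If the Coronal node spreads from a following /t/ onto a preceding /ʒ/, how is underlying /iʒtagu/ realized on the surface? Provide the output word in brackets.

[iltagu]

The Coronal node dominates the terminals [strident], [coronal], [distributed], [anterior].
The target acquires /t/'s values for everything under Coronal — [−strident], [+coronal], [−distributed], [+anterior] — while keeping its own [voice], [spread glottis], [constricted glottis], ….
Among the inventory, only /l/ has exactly this specification, giving the surface form [iltagu].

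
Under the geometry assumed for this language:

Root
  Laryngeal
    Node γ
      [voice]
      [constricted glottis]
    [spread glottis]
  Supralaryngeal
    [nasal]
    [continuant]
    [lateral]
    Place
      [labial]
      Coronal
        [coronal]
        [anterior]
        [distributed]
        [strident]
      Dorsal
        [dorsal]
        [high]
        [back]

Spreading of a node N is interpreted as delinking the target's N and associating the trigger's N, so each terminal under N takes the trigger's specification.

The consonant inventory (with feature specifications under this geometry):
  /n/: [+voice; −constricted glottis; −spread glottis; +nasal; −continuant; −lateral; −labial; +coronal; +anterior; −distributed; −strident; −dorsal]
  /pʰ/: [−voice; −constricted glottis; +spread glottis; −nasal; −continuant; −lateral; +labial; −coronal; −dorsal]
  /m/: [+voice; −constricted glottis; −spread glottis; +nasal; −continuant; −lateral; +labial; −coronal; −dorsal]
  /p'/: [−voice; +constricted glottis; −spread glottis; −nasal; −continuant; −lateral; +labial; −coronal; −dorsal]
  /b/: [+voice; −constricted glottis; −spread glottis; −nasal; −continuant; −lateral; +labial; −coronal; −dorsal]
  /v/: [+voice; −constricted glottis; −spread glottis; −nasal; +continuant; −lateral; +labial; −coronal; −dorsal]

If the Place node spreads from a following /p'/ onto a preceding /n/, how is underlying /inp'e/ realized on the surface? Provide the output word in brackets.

Terminals under Place in this geometry: [labial], [coronal], [anterior], [distributed], [strident], [dorsal], [high], [back].
Spreading Place from /p'/ onto /n/ replaces those values with /p'/'s: [+labial], [−coronal], [−dorsal]. Features outside Place ([voice], [constricted glottis], [spread glottis], …) stay as in /n/.
Among the inventory, only /m/ has exactly this specification, giving the surface form [imp'e].

[imp'e]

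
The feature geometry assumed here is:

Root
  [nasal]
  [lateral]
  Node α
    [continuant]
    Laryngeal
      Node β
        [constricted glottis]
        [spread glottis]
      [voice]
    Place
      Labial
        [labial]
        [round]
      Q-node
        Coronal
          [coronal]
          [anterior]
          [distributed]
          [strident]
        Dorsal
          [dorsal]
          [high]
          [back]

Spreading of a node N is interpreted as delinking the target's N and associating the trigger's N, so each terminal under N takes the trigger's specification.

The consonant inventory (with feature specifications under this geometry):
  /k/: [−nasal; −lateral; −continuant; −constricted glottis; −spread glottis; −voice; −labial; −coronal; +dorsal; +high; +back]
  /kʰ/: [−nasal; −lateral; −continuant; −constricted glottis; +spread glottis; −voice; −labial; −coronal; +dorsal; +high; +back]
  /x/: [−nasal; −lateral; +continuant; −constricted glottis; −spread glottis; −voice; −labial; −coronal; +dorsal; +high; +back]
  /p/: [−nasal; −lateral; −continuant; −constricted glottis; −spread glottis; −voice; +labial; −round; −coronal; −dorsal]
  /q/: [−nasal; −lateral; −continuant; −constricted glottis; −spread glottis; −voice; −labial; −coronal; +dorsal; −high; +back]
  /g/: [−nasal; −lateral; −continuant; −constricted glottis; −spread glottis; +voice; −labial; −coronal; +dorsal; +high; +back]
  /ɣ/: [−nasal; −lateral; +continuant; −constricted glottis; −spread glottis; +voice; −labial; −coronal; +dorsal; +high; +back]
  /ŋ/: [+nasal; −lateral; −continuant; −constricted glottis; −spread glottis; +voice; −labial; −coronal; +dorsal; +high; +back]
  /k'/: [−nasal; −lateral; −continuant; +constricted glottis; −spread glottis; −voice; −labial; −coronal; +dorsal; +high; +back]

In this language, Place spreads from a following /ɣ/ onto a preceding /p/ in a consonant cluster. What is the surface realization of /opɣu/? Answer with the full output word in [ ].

[okɣu]

Place immediately or transitively dominates [labial], [round], [coronal], [anterior], [distributed], [strident], [dorsal], [high], [back].
The target acquires /ɣ/'s values for everything under Place — [−labial], [−coronal], [+dorsal], [+high], [+back] — while keeping its own [nasal], [lateral], [continuant], ….
The resulting bundle matches /k/ in the inventory; substituting it for /p/ gives [okɣu].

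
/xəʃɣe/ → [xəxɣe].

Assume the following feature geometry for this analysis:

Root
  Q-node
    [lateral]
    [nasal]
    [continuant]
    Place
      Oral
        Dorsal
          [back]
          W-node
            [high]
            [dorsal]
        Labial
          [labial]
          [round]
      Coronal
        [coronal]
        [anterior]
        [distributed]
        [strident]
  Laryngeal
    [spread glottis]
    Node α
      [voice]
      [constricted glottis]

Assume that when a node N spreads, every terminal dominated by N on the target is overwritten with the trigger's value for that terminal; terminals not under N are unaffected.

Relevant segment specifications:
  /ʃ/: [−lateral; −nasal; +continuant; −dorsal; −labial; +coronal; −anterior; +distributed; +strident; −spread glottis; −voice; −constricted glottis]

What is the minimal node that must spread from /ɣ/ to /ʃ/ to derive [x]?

The alternation /ʃ/ → [x] changes [coronal], [anterior], [distributed], [strident], [dorsal], [high], [back] and nothing else.
These terminals are all dominated by Place, and no proper subconstituent of Place covers them all; Place is their lowest common ancestor.
If Place spreads, every terminal under it takes /ɣ/'s value, producing [x] as observed.
[voice] stays as in /ʃ/ although /ɣ/ differs there, so no node dominating it spread; among the remaining candidates Place is the lowest that derives the output.

Place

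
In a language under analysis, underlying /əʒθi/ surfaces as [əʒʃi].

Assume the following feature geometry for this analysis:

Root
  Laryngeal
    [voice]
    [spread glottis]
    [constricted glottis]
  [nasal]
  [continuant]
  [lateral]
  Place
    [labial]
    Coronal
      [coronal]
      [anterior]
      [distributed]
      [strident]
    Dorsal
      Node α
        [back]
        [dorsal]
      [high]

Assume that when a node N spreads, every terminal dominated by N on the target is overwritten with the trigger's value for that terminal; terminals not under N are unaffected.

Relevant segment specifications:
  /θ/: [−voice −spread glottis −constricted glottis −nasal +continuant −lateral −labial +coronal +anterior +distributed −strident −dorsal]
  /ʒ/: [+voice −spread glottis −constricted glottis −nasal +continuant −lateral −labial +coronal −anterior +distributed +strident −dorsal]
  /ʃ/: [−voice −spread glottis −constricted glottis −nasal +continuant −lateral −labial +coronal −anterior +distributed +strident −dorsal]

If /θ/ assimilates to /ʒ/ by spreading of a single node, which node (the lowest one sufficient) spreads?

Comparing /θ/ with its surface form [ʃ], the features that change are [anterior], [strident].
The smallest constituent containing every changed terminal is Coronal — each of its daughters lacks at least one of the affected features.
Spreading Coronal from /ʒ/ overwrites each of those terminals with /ʒ/'s values, yielding exactly [ʃ].
[voice] stays as in /θ/ although /ʒ/ differs there, so no node dominating it spread; among the remaining candidates Coronal is the lowest that derives the output.

Coronal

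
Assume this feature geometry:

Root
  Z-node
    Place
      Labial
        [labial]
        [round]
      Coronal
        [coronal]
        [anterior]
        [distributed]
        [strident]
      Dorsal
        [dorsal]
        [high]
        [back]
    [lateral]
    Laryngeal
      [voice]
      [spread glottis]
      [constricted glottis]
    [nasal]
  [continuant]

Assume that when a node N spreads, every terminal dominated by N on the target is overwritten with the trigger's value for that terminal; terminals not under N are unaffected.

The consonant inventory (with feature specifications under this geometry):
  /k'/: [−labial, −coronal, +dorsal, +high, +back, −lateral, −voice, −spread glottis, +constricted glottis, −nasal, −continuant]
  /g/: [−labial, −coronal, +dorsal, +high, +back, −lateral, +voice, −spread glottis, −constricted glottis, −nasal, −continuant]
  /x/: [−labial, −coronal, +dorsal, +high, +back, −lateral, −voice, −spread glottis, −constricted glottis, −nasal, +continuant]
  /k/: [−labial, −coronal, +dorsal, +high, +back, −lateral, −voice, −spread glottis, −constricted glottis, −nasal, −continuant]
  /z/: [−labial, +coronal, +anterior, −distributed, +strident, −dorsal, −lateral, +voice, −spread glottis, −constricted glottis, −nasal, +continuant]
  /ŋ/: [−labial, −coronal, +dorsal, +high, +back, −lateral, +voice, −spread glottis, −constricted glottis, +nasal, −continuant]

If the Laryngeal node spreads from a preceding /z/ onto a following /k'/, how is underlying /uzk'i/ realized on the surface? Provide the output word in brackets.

[uzgi]

Laryngeal immediately or transitively dominates [voice], [spread glottis], [constricted glottis].
After delinking /k'/'s Laryngeal and linking /z/'s, the affected terminals become [+voice], [−spread glottis], [−constricted glottis]; [labial], [coronal], [dorsal], … (outside Laryngeal) are retained from /k'/.
Among the inventory, only /g/ has exactly this specification, giving the surface form [uzgi].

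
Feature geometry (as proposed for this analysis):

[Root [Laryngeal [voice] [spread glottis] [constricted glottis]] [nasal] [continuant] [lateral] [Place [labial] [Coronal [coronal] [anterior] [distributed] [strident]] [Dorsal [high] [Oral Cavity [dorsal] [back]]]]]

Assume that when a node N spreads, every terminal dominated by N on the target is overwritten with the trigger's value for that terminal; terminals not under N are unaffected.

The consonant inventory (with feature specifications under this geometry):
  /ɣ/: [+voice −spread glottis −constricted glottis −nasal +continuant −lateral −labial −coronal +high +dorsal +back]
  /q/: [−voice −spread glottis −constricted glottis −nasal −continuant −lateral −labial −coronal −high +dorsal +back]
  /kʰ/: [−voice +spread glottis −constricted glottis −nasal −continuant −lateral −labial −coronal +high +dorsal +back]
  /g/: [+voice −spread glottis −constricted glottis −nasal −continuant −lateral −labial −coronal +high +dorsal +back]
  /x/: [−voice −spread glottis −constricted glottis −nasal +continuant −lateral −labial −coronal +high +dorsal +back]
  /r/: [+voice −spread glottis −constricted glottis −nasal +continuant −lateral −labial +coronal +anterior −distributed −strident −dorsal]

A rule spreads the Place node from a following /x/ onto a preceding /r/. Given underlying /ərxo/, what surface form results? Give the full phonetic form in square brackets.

Place immediately or transitively dominates [labial], [coronal], [anterior], [distributed], [strident], [high], [dorsal], [back].
The target acquires /x/'s values for everything under Place — [−labial], [−coronal], [+high], [+dorsal], [+back] — while keeping its own [voice], [spread glottis], [constricted glottis], ….
This feature bundle is that of [ɣ], so /ərxo/ surfaces as [əɣxo].

[əɣxo]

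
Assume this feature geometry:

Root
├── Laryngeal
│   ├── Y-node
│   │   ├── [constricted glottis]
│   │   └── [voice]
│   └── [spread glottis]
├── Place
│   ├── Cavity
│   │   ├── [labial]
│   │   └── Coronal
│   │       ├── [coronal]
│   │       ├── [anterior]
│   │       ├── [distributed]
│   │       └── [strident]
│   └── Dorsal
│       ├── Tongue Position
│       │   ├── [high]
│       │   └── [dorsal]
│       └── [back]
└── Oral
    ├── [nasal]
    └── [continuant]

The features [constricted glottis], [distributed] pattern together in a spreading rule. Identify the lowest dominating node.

Root

[constricted glottis] is immediately dominated by Y-node.
[distributed] is immediately dominated by Coronal.
Root is the lowest common ancestor — every listed feature sits under it, and no single subconstituent of Root covers them all.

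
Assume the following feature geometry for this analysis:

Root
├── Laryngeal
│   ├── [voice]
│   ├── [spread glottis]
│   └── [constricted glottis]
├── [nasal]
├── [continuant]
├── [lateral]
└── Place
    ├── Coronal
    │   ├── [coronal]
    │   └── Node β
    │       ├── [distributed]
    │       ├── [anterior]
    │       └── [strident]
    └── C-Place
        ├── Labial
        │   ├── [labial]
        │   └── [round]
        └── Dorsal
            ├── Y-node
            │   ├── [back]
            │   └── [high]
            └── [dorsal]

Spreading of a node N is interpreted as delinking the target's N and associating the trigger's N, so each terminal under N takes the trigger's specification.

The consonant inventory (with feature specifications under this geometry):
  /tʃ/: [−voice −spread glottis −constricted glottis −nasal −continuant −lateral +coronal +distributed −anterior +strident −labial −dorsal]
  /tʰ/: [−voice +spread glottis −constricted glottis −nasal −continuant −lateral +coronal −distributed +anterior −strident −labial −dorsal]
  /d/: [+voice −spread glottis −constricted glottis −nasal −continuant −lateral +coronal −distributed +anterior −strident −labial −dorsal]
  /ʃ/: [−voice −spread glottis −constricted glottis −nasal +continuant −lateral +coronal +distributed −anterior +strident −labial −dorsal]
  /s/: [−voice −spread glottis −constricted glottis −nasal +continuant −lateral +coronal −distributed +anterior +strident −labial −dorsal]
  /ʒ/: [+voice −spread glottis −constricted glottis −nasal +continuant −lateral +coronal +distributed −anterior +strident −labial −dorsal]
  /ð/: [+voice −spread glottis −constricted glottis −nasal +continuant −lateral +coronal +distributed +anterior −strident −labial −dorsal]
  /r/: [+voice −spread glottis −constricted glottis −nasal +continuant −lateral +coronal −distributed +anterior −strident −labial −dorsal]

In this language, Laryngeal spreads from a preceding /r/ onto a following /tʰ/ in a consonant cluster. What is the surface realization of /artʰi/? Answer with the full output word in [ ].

[ardi]

The Laryngeal node dominates the terminals [voice], [spread glottis], [constricted glottis].
The target acquires /r/'s values for everything under Laryngeal — [+voice], [−spread glottis], [−constricted glottis] — while keeping its own [nasal], [continuant], [lateral], ….
Among the inventory, only /d/ has exactly this specification, giving the surface form [ardi].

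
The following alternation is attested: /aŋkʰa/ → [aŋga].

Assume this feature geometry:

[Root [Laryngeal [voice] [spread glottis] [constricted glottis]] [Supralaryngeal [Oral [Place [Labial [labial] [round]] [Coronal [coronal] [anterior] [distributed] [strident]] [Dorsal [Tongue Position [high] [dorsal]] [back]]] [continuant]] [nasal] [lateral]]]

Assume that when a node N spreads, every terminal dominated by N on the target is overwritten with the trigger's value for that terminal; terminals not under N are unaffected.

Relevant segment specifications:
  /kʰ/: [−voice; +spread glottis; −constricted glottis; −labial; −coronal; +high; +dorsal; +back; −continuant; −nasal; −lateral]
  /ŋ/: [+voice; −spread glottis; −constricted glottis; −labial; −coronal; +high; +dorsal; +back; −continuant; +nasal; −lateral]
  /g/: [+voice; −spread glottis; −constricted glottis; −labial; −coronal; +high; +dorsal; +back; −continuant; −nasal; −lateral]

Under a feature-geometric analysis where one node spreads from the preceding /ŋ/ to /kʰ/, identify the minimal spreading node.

Laryngeal

The alternation /kʰ/ → [g] changes [voice], [spread glottis] and nothing else.
The smallest constituent containing every changed terminal is Laryngeal — each of its daughters lacks at least one of the affected features.
Delinking /kʰ/'s Laryngeal and associating /ŋ/'s Laryngeal gives precisely the feature bundle of [g].
[nasal] — on which /ŋ/ differs from /kʰ/ — is unchanged, so Root cannot have spread; the constituent is no larger than Laryngeal.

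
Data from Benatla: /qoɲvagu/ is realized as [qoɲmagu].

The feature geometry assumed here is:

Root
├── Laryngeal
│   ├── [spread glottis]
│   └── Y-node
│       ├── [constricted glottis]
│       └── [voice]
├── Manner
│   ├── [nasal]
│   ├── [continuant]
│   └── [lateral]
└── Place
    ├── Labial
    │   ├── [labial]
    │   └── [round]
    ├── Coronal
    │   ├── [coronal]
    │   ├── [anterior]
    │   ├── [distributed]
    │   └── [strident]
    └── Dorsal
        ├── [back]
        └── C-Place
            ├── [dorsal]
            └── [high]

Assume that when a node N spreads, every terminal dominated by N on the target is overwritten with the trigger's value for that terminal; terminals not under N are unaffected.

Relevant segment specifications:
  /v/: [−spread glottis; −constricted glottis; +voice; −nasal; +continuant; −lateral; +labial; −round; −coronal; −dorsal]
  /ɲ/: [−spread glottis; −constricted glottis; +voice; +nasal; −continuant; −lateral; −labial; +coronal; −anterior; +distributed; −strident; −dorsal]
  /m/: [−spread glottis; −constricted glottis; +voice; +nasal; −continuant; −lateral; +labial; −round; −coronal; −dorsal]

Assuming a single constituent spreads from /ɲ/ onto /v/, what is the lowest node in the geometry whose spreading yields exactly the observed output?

Feature comparison: [nasal], [continuant] differ between /v/ and [m]; the remaining terminals match.
These terminals are all dominated by Manner, and no proper subconstituent of Manner covers them all; Manner is their lowest common ancestor.
Spreading Manner from /ɲ/ overwrites each of those terminals with /ɲ/'s values, yielding exactly [m].
Had Root spread, [coronal], [labial] would have taken /ɲ/'s values; they stay as in /v/, confirming the spreading constituent is exactly Manner.

Manner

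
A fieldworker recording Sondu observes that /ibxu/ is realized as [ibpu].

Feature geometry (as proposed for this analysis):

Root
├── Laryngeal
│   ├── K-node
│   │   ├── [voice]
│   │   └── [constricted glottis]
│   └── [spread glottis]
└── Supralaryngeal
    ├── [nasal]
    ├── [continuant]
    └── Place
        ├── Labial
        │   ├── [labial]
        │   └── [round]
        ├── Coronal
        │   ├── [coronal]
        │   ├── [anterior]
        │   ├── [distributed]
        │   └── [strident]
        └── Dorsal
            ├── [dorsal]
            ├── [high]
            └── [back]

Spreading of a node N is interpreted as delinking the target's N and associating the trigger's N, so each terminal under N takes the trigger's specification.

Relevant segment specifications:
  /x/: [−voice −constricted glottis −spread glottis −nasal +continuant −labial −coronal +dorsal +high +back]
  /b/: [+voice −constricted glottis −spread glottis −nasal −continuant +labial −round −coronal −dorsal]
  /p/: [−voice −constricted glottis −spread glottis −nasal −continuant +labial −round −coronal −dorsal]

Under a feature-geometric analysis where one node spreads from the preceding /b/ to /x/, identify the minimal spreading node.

Feature comparison: [continuant], [labial], [round], [dorsal], [high], [back] differ between /x/ and [p]; the remaining terminals match.
In this geometry the lowest node dominating all of them is Supralaryngeal: every daughter of Supralaryngeal dominates only a proper subset, so no lower node suffices.
Spreading Supralaryngeal from /b/ overwrites each of those terminals with /b/'s values, yielding exactly [p].
Had Root spread, [voice] would have taken /b/'s value; it stays as in /x/, confirming the spreading constituent is exactly Supralaryngeal.

Supralaryngeal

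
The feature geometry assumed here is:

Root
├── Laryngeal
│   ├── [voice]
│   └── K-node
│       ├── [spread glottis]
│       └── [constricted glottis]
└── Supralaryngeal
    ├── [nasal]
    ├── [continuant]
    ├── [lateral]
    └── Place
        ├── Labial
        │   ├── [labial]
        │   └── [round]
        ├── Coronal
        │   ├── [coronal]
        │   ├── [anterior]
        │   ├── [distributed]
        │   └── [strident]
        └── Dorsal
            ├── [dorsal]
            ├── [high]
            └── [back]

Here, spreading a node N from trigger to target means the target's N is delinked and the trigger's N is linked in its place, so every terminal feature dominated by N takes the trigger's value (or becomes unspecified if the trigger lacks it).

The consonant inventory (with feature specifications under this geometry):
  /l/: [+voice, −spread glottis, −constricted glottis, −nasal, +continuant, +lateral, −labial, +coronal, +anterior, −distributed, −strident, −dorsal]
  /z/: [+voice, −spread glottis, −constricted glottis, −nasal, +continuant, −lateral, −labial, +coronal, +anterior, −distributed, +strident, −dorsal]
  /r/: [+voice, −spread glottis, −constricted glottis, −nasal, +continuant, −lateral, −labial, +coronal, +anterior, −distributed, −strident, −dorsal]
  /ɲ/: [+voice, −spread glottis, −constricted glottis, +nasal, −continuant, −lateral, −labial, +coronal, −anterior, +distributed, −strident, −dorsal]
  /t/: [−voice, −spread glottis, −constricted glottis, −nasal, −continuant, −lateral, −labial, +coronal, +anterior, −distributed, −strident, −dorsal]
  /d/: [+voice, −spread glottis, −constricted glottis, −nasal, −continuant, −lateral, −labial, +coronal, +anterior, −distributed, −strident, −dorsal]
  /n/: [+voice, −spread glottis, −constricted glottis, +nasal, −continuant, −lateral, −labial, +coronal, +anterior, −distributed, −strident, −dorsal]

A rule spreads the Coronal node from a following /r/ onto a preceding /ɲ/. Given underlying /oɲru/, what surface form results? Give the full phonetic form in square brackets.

[onru]

Coronal immediately or transitively dominates [coronal], [anterior], [distributed], [strident].
The target acquires /r/'s values for everything under Coronal — [+coronal], [+anterior], [−distributed], [−strident] — while keeping its own [voice], [spread glottis], [constricted glottis], ….
Among the inventory, only /n/ has exactly this specification, giving the surface form [onru].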